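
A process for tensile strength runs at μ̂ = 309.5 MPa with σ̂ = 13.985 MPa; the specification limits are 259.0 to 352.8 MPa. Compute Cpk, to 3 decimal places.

1.032

Cpu = (USL − μ̂) / (3σ̂) = (352.8 − 309.5) / (3 × 13.985) = 1.0321; Cpl = (μ̂ − LSL) / (3σ̂) = (309.5 − 259.0) / (3 × 13.985) = 1.2037; Cpk = min(Cpu, Cpl) = 1.0321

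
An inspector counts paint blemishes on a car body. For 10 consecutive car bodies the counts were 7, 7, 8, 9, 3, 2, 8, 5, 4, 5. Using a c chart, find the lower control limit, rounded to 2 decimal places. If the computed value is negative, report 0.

0.00

c̄ = (7 + 7 + 8 + 9 + 3 + 2 + 8 + 5 + 4 + 5) / 10 = 58 / 10 = 5.8000
LCL = c̄ − 3√c̄ = 5.8000 − 3 × 2.4083 = -1.4250 → 0 (cannot be negative)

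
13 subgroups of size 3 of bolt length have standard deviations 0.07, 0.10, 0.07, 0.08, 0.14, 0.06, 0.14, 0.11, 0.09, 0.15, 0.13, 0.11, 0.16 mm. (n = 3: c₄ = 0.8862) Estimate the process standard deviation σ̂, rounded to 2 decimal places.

s̄ = (0.07 + 0.10 + 0.07 + 0.08 + 0.14 + 0.06 + 0.14 + 0.11 + 0.09 + 0.15 + 0.13 + 0.11 + 0.16) / 13 = 0.1085
σ̂ = s̄ / c₄ = 0.1085 / 0.8862 = 0.1224

0.12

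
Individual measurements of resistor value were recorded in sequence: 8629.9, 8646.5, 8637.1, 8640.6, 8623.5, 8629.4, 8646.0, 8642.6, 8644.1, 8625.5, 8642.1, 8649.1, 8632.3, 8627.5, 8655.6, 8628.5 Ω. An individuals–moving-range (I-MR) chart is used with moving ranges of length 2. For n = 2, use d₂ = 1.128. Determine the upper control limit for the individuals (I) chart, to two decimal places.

X̄ = (8629.9 + 8646.5 + 8637.1 + 8640.6 + 8623.5 + 8629.4 + 8646.0 + 8642.6 + 8644.1 + 8625.5 + 8642.1 + 8649.1 + 8632.3 + 8627.5 + 8655.6 + 8628.5) / 16 = 8637.5187
Moving ranges: 16.6, 9.4, 3.5, 17.1, 5.9, 16.6, 3.4, 1.5, 18.6, 16.6, 7.0, 16.8, 4.8, 28.1, 27.1; M̄R̄ = 193.0000 / 15 = 12.8667
UCL = X̄ + 3·M̄R̄/d₂ = 8637.5187 + 3 × 12.8667 / 1.128 = 8671.7386

8671.74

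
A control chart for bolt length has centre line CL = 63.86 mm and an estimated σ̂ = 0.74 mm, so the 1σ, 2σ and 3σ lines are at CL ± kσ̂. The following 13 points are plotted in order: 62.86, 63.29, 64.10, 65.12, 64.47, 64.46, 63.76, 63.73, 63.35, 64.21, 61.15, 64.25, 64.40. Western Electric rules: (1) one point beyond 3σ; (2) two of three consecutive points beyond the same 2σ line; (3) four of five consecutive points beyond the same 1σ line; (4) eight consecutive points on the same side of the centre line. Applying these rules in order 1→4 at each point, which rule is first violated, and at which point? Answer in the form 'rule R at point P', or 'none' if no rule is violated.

Zone of each point (C = within 1σ̂, B = 1σ̂–2σ̂, A = 2σ̂–3σ̂, * = beyond 3σ̂; sign = side of CL): 1:-B, 2:-C, 3:+C, 4:+B, 5:+C, 6:+C, 7:-C, 8:-C, 9:-C, 10:+C, 11:-*, 12:+C, 13:+C
Rule 1 (one point beyond the 3σ limits) is satisfied at point 11.

rule 1 at point 11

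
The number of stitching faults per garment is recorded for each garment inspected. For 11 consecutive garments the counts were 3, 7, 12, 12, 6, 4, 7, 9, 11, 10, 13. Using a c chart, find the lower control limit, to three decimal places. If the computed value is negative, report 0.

0.000

c̄ = (3 + 7 + 12 + 12 + 6 + 4 + 7 + 9 + 11 + 10 + 13) / 11 = 94 / 11 = 8.5455
LCL = c̄ − 3√c̄ = 8.5455 − 3 × 2.9233 = -0.2243 → 0 (cannot be negative)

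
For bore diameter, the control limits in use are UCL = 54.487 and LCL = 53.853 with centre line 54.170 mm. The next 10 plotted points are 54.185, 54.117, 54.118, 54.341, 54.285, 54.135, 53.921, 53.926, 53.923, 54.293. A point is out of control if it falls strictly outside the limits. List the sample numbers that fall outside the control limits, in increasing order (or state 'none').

none

All 10 points lie within [53.853, 54.487].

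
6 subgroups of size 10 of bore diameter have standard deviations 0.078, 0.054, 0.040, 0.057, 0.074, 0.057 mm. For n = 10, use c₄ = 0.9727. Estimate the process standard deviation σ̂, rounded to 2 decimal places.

0.06

s̄ = (0.078 + 0.054 + 0.040 + 0.057 + 0.074 + 0.057) / 6 = 0.0600
σ̂ = s̄ / c₄ = 0.0600 / 0.9727 = 0.0617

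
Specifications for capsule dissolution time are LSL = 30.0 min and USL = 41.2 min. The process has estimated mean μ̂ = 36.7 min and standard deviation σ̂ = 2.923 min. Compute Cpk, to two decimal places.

0.51

Cpu = (USL − μ̂) / (3σ̂) = (41.2 − 36.7) / (3 × 2.923) = 0.5132; Cpl = (μ̂ − LSL) / (3σ̂) = (36.7 − 30.0) / (3 × 2.923) = 0.7641; Cpk = min(Cpu, Cpl) = 0.5132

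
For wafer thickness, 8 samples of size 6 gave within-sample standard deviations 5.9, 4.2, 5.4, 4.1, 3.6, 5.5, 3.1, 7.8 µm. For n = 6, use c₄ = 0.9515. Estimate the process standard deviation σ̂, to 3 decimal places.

5.202

s̄ = (5.9 + 4.2 + 5.4 + 4.1 + 3.6 + 5.5 + 3.1 + 7.8) / 8 = 4.9500
σ̂ = s̄ / c₄ = 4.9500 / 0.9515 = 5.2023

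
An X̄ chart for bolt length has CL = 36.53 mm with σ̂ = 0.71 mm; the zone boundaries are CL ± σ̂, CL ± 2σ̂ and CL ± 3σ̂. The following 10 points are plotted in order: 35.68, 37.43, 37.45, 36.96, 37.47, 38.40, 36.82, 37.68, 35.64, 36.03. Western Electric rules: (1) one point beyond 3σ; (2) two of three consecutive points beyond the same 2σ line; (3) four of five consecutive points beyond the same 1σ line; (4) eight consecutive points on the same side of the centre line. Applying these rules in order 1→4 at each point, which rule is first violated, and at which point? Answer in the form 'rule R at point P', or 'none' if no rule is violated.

rule 3 at point 6

Zone of each point (C = within 1σ̂, B = 1σ̂–2σ̂, A = 2σ̂–3σ̂, * = beyond 3σ̂; sign = side of CL): 1:-B, 2:+B, 3:+B, 4:+C, 5:+B, 6:+A, 7:+C, 8:+B, 9:-B, 10:-C
Rule 3 (four of five consecutive points beyond the same 1σ limit) is satisfied at point 6.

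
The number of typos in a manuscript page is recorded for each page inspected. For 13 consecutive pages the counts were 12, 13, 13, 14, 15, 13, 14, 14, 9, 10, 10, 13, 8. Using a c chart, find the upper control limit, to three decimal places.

22.613

c̄ = (12 + 13 + 13 + 14 + 15 + 13 + 14 + 14 + 9 + 10 + 10 + 13 + 8) / 13 = 158 / 13 = 12.1538
UCL = c̄ + 3√c̄ = 12.1538 + 3 × √12.1538 = 12.1538 + 3 × 3.4862 = 22.6126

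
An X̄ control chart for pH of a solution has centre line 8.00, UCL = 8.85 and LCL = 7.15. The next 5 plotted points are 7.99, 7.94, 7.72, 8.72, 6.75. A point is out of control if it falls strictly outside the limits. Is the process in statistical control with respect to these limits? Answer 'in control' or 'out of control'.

out of control

Compare each point to [7.15, 8.85]: sample 5 = 6.75 < LCL.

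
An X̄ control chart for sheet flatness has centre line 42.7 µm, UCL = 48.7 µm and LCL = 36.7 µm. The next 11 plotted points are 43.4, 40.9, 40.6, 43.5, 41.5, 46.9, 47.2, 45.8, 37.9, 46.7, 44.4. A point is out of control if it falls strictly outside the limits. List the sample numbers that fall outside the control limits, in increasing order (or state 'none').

none

All 11 points lie within [36.7, 48.7].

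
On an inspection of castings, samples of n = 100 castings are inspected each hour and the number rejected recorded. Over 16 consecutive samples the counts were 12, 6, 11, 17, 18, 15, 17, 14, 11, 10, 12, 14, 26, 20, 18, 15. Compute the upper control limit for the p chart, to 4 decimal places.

0.2539

p̄ = Σdᵢ / (k·n) = 236 / (16 × 100) = 0.14750
UCL = p̄ + 3·√(p̄(1−p̄)/n) = 0.14750 + 3 × √(0.14750×0.85250/100) = 0.14750 + 3 × 0.03546 = 0.25388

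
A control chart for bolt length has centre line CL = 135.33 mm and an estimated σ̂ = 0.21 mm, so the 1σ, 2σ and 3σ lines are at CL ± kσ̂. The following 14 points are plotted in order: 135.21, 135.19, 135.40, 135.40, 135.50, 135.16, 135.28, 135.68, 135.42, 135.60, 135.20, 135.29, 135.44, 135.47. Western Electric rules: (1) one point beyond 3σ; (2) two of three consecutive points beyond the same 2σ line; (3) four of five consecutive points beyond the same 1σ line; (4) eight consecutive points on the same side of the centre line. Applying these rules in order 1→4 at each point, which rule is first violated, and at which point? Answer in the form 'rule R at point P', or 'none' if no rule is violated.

none

Zone of each point (C = within 1σ̂, B = 1σ̂–2σ̂, A = 2σ̂–3σ̂, * = beyond 3σ̂; sign = side of CL): 1:-C, 2:-C, 3:+C, 4:+C, 5:+C, 6:-C, 7:-C, 8:+B, 9:+C, 10:+B, 11:-C, 12:-C, 13:+C, 14:+C
No rule fires across all 14 points.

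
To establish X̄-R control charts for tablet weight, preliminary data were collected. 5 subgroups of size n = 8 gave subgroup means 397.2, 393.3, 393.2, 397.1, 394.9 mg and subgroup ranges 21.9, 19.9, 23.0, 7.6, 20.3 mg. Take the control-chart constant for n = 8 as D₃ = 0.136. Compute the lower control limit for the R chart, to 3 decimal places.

2.521

R̄ = (21.9 + 19.9 + 23.0 + 7.6 + 20.3) / 5 = 92.7000 / 5 = 18.5400
LCL_R = D₃·R̄ = 0.136 × 18.5400 = 2.5214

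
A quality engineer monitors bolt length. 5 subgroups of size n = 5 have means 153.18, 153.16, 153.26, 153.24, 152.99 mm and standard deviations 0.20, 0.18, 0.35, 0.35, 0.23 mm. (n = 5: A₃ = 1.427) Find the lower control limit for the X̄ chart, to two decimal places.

X̄̄ = (153.18 + 153.16 + 153.26 + 153.24 + 152.99) / 5 = 153.1660
s̄ = (0.20 + 0.18 + 0.35 + 0.35 + 0.23) / 5 = 0.2620
LCL = X̄̄ − A₃·s̄ = 153.1660 − 1.427 × 0.2620 = 152.7921

152.79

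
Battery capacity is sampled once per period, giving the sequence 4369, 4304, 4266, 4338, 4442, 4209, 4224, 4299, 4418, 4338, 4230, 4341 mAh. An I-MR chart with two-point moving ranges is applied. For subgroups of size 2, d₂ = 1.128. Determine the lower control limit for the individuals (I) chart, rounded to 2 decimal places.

4068.22

X̄ = (4369 + 4304 + 4266 + 4338 + 4442 + 4209 + 4224 + 4299 + 4418 + 4338 + 4230 + 4341) / 12 = 4314.8333
Moving ranges: 65, 38, 72, 104, 233, 15, 75, 119, 80, 108, 111; M̄R̄ = 1020.0000 / 11 = 92.7273
LCL = X̄ − 3·M̄R̄/d₂ = 4314.8333 − 3 × 92.7273 / 1.128 = 4068.2182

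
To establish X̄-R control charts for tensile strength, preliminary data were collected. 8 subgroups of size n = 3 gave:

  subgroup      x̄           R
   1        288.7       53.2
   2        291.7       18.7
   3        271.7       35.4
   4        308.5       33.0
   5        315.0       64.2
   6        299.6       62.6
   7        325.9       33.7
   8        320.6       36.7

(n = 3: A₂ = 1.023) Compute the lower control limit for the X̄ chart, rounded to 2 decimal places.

259.55

X̄̄ = (288.7 + 291.7 + 271.7 + 308.5 + 315.0 + 299.6 + 325.9 + 320.6) / 8 = 2421.7000 / 8 = 302.7125
R̄ = (53.2 + 18.7 + 35.4 + 33.0 + 64.2 + 62.6 + 33.7 + 36.7) / 8 = 337.5000 / 8 = 42.1875
LCL = X̄̄ − A₂·R̄ = 302.7125 − 1.023 × 42.1875 = 259.5547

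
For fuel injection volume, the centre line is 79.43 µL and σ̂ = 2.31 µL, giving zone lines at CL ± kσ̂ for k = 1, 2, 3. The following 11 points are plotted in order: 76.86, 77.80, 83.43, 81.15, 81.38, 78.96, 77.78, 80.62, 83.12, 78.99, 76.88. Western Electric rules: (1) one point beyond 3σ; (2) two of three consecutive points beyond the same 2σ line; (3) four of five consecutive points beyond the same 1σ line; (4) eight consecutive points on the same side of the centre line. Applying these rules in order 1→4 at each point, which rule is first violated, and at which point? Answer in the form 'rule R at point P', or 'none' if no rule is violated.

Zone of each point (C = within 1σ̂, B = 1σ̂–2σ̂, A = 2σ̂–3σ̂, * = beyond 3σ̂; sign = side of CL): 1:-B, 2:-C, 3:+B, 4:+C, 5:+C, 6:-C, 7:-C, 8:+C, 9:+B, 10:-C, 11:-B
No rule fires across all 11 points.

none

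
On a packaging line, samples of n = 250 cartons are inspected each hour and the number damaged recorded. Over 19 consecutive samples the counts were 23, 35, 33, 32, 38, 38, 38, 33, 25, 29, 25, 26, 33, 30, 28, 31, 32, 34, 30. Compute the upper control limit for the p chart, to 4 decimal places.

p̄ = Σdᵢ / (k·n) = 593 / (19 × 250) = 0.12484
UCL = p̄ + 3·√(p̄(1−p̄)/n) = 0.12484 + 3 × √(0.12484×0.87516/250) = 0.12484 + 3 × 0.02091 = 0.18756

0.1876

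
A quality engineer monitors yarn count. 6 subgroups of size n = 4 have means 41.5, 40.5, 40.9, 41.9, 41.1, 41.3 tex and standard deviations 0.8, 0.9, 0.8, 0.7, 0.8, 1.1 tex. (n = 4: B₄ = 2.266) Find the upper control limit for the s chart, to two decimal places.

s̄ = (0.8 + 0.9 + 0.8 + 0.7 + 0.8 + 1.1) / 6 = 0.8500
UCL_s = B₄·s̄ = 2.266 × 0.8500 = 1.9261

1.93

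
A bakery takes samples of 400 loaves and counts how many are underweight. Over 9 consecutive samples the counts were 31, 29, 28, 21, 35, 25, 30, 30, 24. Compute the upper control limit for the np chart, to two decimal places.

43.45

p̄ = Σdᵢ / (k·n) = 253 / (9 × 400) = 0.07028
UCL = np̄ + 3·√(np̄(1−p̄)) = 28.1111 + 3 × √(28.1111×0.92972) = 28.1111 + 3 × 5.1123 = 43.4480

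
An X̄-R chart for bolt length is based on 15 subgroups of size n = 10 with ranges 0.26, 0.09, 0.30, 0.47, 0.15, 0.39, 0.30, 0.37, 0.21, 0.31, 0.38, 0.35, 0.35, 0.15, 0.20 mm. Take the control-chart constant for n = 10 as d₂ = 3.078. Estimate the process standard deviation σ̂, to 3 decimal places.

0.093

R̄ = (0.26 + 0.09 + 0.30 + 0.47 + 0.15 + 0.39 + 0.30 + 0.37 + 0.21 + 0.31 + 0.38 + 0.35 + 0.35 + 0.15 + 0.20) / 15 = 0.2853
σ̂ = R̄ / d₂ = 0.2853 / 3.078 = 0.0927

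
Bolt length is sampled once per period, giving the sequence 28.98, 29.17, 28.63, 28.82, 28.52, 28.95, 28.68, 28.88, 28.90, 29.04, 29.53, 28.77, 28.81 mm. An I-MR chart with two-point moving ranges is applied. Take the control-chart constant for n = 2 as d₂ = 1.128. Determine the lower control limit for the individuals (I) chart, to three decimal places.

28.107

X̄ = (28.98 + 29.17 + 28.63 + 28.82 + 28.52 + 28.95 + 28.68 + 28.88 + 28.90 + 29.04 + 29.53 + 28.77 + 28.81) / 13 = 28.8985
Moving ranges: 0.19, 0.54, 0.19, 0.30, 0.43, 0.27, 0.20, 0.02, 0.14, 0.49, 0.76, 0.04; M̄R̄ = 3.5700 / 12 = 0.2975
LCL = X̄ − 3·M̄R̄/d₂ = 28.8985 − 3 × 0.2975 / 1.128 = 28.1072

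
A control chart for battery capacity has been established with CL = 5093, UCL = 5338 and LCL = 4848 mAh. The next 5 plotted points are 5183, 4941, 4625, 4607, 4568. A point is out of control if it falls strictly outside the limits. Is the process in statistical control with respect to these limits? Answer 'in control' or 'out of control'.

out of control

Compare each point to [4848, 5338]: sample 3 = 4625 < LCL; sample 4 = 4607 < LCL; sample 5 = 4568 < LCL.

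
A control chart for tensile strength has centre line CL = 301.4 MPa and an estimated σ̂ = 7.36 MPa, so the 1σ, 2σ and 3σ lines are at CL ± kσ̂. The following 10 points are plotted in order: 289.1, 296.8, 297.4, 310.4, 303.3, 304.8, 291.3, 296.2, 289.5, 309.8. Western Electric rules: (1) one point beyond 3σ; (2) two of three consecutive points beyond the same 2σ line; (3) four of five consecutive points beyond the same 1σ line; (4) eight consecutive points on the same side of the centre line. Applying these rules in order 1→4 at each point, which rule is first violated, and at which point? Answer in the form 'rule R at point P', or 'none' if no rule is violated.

none

Zone of each point (C = within 1σ̂, B = 1σ̂–2σ̂, A = 2σ̂–3σ̂, * = beyond 3σ̂; sign = side of CL): 1:-B, 2:-C, 3:-C, 4:+B, 5:+C, 6:+C, 7:-B, 8:-C, 9:-B, 10:+B
No rule fires across all 10 points.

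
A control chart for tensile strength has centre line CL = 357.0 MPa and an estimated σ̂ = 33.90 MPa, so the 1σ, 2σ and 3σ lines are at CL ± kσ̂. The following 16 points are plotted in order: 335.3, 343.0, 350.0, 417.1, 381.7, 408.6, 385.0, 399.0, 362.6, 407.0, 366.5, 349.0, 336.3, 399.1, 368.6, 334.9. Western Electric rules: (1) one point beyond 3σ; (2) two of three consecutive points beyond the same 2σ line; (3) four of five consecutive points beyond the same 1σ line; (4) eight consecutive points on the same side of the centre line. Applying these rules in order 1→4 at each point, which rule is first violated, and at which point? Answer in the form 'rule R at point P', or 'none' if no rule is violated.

rule 4 at point 11

Zone of each point (C = within 1σ̂, B = 1σ̂–2σ̂, A = 2σ̂–3σ̂, * = beyond 3σ̂; sign = side of CL): 1:-C, 2:-C, 3:-C, 4:+B, 5:+C, 6:+B, 7:+C, 8:+B, 9:+C, 10:+B, 11:+C, 12:-C, 13:-C, 14:+B, 15:+C, 16:-C
Rule 4 (eight consecutive points on the same side of the centre line) is satisfied at point 11.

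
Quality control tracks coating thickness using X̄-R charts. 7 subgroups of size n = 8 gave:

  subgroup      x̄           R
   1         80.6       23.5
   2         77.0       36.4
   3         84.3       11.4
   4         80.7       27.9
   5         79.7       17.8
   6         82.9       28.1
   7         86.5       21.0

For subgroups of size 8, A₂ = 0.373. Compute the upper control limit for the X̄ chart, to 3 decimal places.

90.522

X̄̄ = (80.6 + 77.0 + 84.3 + 80.7 + 79.7 + 82.9 + 86.5) / 7 = 571.7000 / 7 = 81.6714
R̄ = (23.5 + 36.4 + 11.4 + 27.9 + 17.8 + 28.1 + 21.0) / 7 = 166.1000 / 7 = 23.7286
UCL = X̄̄ + A₂·R̄ = 81.6714 + 0.373 × 23.7286 = 90.5222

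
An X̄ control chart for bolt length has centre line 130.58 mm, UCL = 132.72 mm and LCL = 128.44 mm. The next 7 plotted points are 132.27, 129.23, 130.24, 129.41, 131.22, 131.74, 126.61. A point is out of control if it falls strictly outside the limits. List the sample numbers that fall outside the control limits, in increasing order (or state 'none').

7

Compare each point to [128.44, 132.72]: sample 7 = 126.61 < LCL.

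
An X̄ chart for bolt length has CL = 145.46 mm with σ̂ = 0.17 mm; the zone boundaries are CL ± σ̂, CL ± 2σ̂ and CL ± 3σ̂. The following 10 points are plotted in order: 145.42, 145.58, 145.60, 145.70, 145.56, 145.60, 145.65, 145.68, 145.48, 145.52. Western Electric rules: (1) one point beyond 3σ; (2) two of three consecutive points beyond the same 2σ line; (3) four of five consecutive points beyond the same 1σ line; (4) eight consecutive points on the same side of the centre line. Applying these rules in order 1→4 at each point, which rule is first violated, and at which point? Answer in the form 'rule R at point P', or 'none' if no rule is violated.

rule 4 at point 9

Zone of each point (C = within 1σ̂, B = 1σ̂–2σ̂, A = 2σ̂–3σ̂, * = beyond 3σ̂; sign = side of CL): 1:-C, 2:+C, 3:+C, 4:+B, 5:+C, 6:+C, 7:+B, 8:+B, 9:+C, 10:+C
Rule 4 (eight consecutive points on the same side of the centre line) is satisfied at point 9.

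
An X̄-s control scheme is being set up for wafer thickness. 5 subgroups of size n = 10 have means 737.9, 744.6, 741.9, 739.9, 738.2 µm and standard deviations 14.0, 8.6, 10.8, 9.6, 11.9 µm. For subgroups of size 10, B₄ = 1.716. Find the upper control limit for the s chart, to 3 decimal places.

18.842

s̄ = (14.0 + 8.6 + 10.8 + 9.6 + 11.9) / 5 = 10.9800
UCL_s = B₄·s̄ = 1.716 × 10.9800 = 18.8417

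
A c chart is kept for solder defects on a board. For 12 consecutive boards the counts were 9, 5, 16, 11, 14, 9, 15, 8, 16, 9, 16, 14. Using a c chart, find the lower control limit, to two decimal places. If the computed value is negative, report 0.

1.51

c̄ = (9 + 5 + 16 + 11 + 14 + 9 + 15 + 8 + 16 + 9 + 16 + 14) / 12 = 142 / 12 = 11.8333
LCL = c̄ − 3√c̄ = 11.8333 − 3 × 3.4400 = 1.5134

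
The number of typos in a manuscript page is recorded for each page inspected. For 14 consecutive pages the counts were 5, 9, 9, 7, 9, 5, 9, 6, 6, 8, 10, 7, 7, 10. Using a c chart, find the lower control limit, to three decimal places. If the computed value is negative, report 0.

c̄ = (5 + 9 + 9 + 7 + 9 + 5 + 9 + 6 + 6 + 8 + 10 + 7 + 7 + 10) / 14 = 107 / 14 = 7.6429
LCL = c̄ − 3√c̄ = 7.6429 − 3 × 2.7646 = -0.6509 → 0 (cannot be negative)

0.000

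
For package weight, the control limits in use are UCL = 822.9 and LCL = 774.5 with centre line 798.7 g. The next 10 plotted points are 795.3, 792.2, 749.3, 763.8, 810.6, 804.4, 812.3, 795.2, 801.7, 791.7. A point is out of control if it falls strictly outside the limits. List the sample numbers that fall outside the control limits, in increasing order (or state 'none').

3, 4

Compare each point to [774.5, 822.9]: sample 3 = 749.3 < LCL; sample 4 = 763.8 < LCL.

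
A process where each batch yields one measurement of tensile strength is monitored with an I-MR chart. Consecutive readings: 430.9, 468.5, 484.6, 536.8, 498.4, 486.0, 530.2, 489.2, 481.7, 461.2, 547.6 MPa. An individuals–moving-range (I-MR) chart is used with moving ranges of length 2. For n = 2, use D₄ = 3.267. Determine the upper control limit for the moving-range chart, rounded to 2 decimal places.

116.40

Moving ranges: 37.6, 16.1, 52.2, 38.4, 12.4, 44.2, 41.0, 7.5, 20.5, 86.4; M̄R̄ = 356.3000 / 10 = 35.6300
UCL_MR = D₄·M̄R̄ = 3.267 × 35.6300 = 116.4032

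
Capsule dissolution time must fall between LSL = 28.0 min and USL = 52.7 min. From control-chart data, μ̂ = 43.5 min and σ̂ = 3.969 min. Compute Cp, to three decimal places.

1.037

Cp = (USL − LSL) / (6σ̂) = (52.7 − 28.0) / (6 × 3.969) = 24.7000 / 23.8140 = 1.0372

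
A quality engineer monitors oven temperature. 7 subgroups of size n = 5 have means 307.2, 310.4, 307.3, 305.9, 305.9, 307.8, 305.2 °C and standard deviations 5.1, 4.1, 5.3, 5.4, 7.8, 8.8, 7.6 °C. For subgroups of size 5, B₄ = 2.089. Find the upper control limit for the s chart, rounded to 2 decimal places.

s̄ = (5.1 + 4.1 + 5.3 + 5.4 + 7.8 + 8.8 + 7.6) / 7 = 6.3000
UCL_s = B₄·s̄ = 2.089 × 6.3000 = 13.1607

13.16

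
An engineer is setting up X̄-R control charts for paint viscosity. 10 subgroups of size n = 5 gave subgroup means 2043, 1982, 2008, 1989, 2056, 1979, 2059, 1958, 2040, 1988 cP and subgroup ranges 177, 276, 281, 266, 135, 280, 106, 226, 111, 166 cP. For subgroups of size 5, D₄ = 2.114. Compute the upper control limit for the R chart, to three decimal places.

R̄ = (177 + 276 + 281 + 266 + 135 + 280 + 106 + 226 + 111 + 166) / 10 = 2024.0000 / 10 = 202.4000
UCL_R = D₄·R̄ = 2.114 × 202.4000 = 427.8736

427.874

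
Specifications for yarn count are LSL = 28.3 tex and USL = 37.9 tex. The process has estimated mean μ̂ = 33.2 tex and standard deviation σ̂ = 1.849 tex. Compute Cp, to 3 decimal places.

0.865

Cp = (USL − LSL) / (6σ̂) = (37.9 − 28.3) / (6 × 1.849) = 9.6000 / 11.0940 = 0.8653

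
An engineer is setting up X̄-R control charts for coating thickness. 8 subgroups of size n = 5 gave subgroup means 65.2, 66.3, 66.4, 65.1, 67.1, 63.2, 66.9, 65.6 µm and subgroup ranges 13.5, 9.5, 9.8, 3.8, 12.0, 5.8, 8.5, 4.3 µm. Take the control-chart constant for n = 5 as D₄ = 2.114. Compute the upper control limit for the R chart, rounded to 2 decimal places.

R̄ = (13.5 + 9.5 + 9.8 + 3.8 + 12.0 + 5.8 + 8.5 + 4.3) / 8 = 67.2000 / 8 = 8.4000
UCL_R = D₄·R̄ = 2.114 × 8.4000 = 17.7576

17.76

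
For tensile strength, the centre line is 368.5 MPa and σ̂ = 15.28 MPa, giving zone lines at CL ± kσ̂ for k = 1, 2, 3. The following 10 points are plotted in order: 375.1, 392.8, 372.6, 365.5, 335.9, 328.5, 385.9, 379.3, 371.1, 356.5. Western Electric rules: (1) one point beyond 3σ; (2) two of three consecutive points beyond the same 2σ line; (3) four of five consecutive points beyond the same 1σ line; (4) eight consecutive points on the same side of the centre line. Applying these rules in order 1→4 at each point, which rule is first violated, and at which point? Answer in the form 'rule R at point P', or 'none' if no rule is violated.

Zone of each point (C = within 1σ̂, B = 1σ̂–2σ̂, A = 2σ̂–3σ̂, * = beyond 3σ̂; sign = side of CL): 1:+C, 2:+B, 3:+C, 4:-C, 5:-A, 6:-A, 7:+B, 8:+C, 9:+C, 10:-C
Rule 2 (two of three consecutive points beyond the same 2σ limit) is satisfied at point 6.

rule 2 at point 6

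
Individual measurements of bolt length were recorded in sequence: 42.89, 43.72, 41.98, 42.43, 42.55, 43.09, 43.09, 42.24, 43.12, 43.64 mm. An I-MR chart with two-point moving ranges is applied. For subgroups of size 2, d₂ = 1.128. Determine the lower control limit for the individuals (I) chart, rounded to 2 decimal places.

X̄ = (42.89 + 43.72 + 41.98 + 42.43 + 42.55 + 43.09 + 43.09 + 42.24 + 43.12 + 43.64) / 10 = 42.8750
Moving ranges: 0.83, 1.74, 0.45, 0.12, 0.54, 0.00, 0.85, 0.88, 0.52; M̄R̄ = 5.9300 / 9 = 0.6589
LCL = X̄ − 3·M̄R̄/d₂ = 42.8750 − 3 × 0.6589 / 1.128 = 41.1226

41.12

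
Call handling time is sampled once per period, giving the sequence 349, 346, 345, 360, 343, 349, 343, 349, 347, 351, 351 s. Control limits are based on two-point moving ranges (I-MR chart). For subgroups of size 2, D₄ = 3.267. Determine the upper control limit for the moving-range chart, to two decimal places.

Moving ranges: 3, 1, 15, 17, 6, 6, 6, 2, 4, 0; M̄R̄ = 60.0000 / 10 = 6.0000
UCL_MR = D₄·M̄R̄ = 3.267 × 6.0000 = 19.6020

19.60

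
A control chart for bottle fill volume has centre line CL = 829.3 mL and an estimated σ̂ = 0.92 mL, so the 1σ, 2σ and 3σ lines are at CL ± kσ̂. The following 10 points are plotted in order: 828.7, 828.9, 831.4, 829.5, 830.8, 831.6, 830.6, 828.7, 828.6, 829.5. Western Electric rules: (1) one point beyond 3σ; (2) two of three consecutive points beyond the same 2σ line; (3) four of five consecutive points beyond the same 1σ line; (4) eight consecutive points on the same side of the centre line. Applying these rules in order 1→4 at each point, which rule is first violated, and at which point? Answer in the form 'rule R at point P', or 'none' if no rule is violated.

rule 3 at point 7

Zone of each point (C = within 1σ̂, B = 1σ̂–2σ̂, A = 2σ̂–3σ̂, * = beyond 3σ̂; sign = side of CL): 1:-C, 2:-C, 3:+A, 4:+C, 5:+B, 6:+A, 7:+B, 8:-C, 9:-C, 10:+C
Rule 3 (four of five consecutive points beyond the same 1σ limit) is satisfied at point 7.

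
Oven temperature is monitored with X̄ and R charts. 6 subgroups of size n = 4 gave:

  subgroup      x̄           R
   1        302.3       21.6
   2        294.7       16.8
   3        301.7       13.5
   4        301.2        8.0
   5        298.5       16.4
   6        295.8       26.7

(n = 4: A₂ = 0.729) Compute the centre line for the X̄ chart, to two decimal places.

299.03

X̄̄ = (302.3 + 294.7 + 301.7 + 301.2 + 298.5 + 295.8) / 6 = 1794.2000 / 6 = 299.0333
CL = X̄̄ = 299.0333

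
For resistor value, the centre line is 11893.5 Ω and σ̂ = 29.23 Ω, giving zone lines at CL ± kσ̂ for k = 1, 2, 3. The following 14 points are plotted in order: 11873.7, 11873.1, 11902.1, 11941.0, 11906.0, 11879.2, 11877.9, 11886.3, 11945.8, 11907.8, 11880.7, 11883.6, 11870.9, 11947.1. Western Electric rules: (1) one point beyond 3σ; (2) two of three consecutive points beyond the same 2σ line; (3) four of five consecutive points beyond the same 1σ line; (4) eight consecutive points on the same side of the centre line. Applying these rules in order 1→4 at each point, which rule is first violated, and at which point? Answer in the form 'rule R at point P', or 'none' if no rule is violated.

Zone of each point (C = within 1σ̂, B = 1σ̂–2σ̂, A = 2σ̂–3σ̂, * = beyond 3σ̂; sign = side of CL): 1:-C, 2:-C, 3:+C, 4:+B, 5:+C, 6:-C, 7:-C, 8:-C, 9:+B, 10:+C, 11:-C, 12:-C, 13:-C, 14:+B
No rule fires across all 14 points.

none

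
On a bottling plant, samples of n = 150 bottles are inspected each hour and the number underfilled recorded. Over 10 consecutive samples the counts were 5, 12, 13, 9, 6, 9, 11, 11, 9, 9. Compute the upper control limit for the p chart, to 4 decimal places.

p̄ = Σdᵢ / (k·n) = 94 / (10 × 150) = 0.06267
UCL = p̄ + 3·√(p̄(1−p̄)/n) = 0.06267 + 3 × √(0.06267×0.93733/150) = 0.06267 + 3 × 0.01979 = 0.12203

0.1220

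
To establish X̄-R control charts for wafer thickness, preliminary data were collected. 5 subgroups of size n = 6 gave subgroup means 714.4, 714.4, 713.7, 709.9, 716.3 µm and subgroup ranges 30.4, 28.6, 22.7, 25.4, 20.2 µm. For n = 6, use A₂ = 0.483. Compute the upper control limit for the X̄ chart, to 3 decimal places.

X̄̄ = (714.4 + 714.4 + 713.7 + 709.9 + 716.3) / 5 = 3568.7000 / 5 = 713.7400
R̄ = (30.4 + 28.6 + 22.7 + 25.4 + 20.2) / 5 = 127.3000 / 5 = 25.4600
UCL = X̄̄ + A₂·R̄ = 713.7400 + 0.483 × 25.4600 = 726.0372

726.037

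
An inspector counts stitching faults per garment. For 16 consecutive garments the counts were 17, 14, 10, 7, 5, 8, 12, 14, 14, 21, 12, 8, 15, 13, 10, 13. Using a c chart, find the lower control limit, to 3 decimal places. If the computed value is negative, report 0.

c̄ = (17 + 14 + 10 + 7 + 5 + 8 + 12 + 14 + 14 + 21 + 12 + 8 + 15 + 13 + 10 + 13) / 16 = 193 / 16 = 12.0625
LCL = c̄ − 3√c̄ = 12.0625 − 3 × 3.4731 = 1.6432

1.643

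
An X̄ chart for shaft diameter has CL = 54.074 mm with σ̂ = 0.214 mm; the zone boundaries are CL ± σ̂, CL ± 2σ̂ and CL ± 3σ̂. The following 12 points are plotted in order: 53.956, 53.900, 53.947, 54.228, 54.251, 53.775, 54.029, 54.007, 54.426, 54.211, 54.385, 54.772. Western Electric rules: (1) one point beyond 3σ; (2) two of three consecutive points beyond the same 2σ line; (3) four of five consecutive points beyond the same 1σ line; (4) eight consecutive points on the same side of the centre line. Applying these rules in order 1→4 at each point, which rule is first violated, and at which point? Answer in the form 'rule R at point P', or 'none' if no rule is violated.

rule 1 at point 12

Zone of each point (C = within 1σ̂, B = 1σ̂–2σ̂, A = 2σ̂–3σ̂, * = beyond 3σ̂; sign = side of CL): 1:-C, 2:-C, 3:-C, 4:+C, 5:+C, 6:-B, 7:-C, 8:-C, 9:+B, 10:+C, 11:+B, 12:+*
Rule 1 (one point beyond the 3σ limits) is satisfied at point 12.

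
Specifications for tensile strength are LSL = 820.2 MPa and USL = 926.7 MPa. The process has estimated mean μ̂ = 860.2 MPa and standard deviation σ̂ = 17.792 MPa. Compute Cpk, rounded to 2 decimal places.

0.75

Cpu = (USL − μ̂) / (3σ̂) = (926.7 − 860.2) / (3 × 17.792) = 1.2459; Cpl = (μ̂ − LSL) / (3σ̂) = (860.2 − 820.2) / (3 × 17.792) = 0.7494; Cpk = min(Cpu, Cpl) = 0.7494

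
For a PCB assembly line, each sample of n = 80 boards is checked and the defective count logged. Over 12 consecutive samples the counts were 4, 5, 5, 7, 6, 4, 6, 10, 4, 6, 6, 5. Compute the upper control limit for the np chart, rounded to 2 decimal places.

12.55

p̄ = Σdᵢ / (k·n) = 68 / (12 × 80) = 0.07083
UCL = np̄ + 3·√(np̄(1−p̄)) = 5.6667 + 3 × √(5.6667×0.92917) = 5.6667 + 3 × 2.2946 = 12.5505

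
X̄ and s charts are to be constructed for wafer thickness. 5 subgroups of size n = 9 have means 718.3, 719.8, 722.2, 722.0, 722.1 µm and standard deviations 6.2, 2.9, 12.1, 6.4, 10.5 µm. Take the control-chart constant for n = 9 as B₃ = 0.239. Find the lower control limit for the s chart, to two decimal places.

s̄ = (6.2 + 2.9 + 12.1 + 6.4 + 10.5) / 5 = 7.6200
LCL_s = B₃·s̄ = 0.239 × 7.6200 = 1.8212

1.82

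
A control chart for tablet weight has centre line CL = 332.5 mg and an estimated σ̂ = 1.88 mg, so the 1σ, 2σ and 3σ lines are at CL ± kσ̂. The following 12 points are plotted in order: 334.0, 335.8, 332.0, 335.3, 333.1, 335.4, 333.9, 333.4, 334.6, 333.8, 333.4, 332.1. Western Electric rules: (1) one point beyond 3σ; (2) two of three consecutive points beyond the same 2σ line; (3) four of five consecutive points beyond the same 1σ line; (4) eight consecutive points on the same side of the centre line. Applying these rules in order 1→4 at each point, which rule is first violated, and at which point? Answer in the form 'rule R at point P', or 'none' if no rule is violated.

Zone of each point (C = within 1σ̂, B = 1σ̂–2σ̂, A = 2σ̂–3σ̂, * = beyond 3σ̂; sign = side of CL): 1:+C, 2:+B, 3:-C, 4:+B, 5:+C, 6:+B, 7:+C, 8:+C, 9:+B, 10:+C, 11:+C, 12:-C
Rule 4 (eight consecutive points on the same side of the centre line) is satisfied at point 11.

rule 4 at point 11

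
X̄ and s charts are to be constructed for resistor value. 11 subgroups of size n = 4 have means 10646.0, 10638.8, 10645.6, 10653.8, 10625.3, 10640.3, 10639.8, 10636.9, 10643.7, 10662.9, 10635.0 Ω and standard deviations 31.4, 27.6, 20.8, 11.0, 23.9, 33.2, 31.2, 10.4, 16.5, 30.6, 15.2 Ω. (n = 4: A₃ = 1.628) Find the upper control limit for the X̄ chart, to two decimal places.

10679.82

X̄̄ = (10646.0 + 10638.8 + 10645.6 + 10653.8 + 10625.3 + 10640.3 + 10639.8 + 10636.9 + 10643.7 + 10662.9 + 10635.0) / 11 = 10642.5545
s̄ = (31.4 + 27.6 + 20.8 + 11.0 + 23.9 + 33.2 + 31.2 + 10.4 + 16.5 + 30.6 + 15.2) / 11 = 22.8909
UCL = X̄̄ + A₃·s̄ = 10642.5545 + 1.628 × 22.8909 = 10679.8209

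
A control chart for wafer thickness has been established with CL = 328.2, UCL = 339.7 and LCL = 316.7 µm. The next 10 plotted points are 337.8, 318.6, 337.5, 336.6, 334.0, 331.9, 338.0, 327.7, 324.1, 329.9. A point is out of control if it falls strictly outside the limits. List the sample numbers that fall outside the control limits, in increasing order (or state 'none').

none

All 10 points lie within [316.7, 339.7].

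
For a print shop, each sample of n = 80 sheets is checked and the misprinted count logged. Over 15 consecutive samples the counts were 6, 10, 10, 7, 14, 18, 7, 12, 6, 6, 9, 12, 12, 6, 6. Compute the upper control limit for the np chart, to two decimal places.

18.04

p̄ = Σdᵢ / (k·n) = 141 / (15 × 80) = 0.11750
UCL = np̄ + 3·√(np̄(1−p̄)) = 9.4000 + 3 × √(9.4000×0.88250) = 9.4000 + 3 × 2.8802 = 18.0406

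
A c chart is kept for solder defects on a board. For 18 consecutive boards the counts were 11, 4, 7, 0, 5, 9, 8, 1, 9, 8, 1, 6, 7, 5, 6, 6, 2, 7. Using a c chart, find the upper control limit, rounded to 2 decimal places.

12.81

c̄ = (11 + 4 + 7 + 0 + 5 + 9 + 8 + 1 + 9 + 8 + 1 + 6 + 7 + 5 + 6 + 6 + 2 + 7) / 18 = 102 / 18 = 5.6667
UCL = c̄ + 3√c̄ = 5.6667 + 3 × √5.6667 = 5.6667 + 3 × 2.3805 = 12.8081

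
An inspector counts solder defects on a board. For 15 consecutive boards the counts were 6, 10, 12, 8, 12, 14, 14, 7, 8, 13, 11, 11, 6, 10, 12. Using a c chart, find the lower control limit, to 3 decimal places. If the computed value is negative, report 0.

c̄ = (6 + 10 + 12 + 8 + 12 + 14 + 14 + 7 + 8 + 13 + 11 + 11 + 6 + 10 + 12) / 15 = 154 / 15 = 10.2667
LCL = c̄ − 3√c̄ = 10.2667 − 3 × 3.2042 = 0.6542

0.654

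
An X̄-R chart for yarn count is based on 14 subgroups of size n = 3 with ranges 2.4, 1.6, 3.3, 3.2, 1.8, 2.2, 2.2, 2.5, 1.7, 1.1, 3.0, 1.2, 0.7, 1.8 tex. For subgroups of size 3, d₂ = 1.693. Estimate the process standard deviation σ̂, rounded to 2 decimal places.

1.21

R̄ = (2.4 + 1.6 + 3.3 + 3.2 + 1.8 + 2.2 + 2.2 + 2.5 + 1.7 + 1.1 + 3.0 + 1.2 + 0.7 + 1.8) / 14 = 2.0500
σ̂ = R̄ / d₂ = 2.0500 / 1.693 = 1.2109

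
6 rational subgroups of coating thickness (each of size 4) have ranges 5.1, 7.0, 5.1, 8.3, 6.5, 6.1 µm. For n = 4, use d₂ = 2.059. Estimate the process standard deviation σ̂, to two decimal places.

R̄ = (5.1 + 7.0 + 5.1 + 8.3 + 6.5 + 6.1) / 6 = 6.3500
σ̂ = R̄ / d₂ = 6.3500 / 2.059 = 3.0840

3.08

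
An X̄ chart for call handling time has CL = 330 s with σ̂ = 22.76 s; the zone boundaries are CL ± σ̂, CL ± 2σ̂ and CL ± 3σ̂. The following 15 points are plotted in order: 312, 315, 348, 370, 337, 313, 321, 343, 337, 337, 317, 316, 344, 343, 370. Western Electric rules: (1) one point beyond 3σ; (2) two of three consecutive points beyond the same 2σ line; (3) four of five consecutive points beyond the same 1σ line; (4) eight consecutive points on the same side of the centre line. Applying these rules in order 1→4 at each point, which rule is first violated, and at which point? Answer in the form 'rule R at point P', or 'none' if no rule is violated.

none

Zone of each point (C = within 1σ̂, B = 1σ̂–2σ̂, A = 2σ̂–3σ̂, * = beyond 3σ̂; sign = side of CL): 1:-C, 2:-C, 3:+C, 4:+B, 5:+C, 6:-C, 7:-C, 8:+C, 9:+C, 10:+C, 11:-C, 12:-C, 13:+C, 14:+C, 15:+B
No rule fires across all 15 points.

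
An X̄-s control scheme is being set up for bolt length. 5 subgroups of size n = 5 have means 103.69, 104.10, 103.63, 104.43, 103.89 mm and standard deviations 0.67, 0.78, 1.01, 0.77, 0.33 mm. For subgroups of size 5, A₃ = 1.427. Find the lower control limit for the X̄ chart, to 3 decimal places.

X̄̄ = (103.69 + 104.10 + 103.63 + 104.43 + 103.89) / 5 = 103.9480
s̄ = (0.67 + 0.78 + 1.01 + 0.77 + 0.33) / 5 = 0.7120
LCL = X̄̄ − A₃·s̄ = 103.9480 − 1.427 × 0.7120 = 102.9320

102.932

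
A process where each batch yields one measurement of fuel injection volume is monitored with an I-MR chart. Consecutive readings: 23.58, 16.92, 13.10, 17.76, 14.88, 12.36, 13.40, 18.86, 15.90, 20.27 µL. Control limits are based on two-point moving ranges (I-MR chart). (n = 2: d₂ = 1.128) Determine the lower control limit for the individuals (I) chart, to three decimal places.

6.546

X̄ = (23.58 + 16.92 + 13.10 + 17.76 + 14.88 + 12.36 + 13.40 + 18.86 + 15.90 + 20.27) / 10 = 16.7030
Moving ranges: 6.66, 3.82, 4.66, 2.88, 2.52, 1.04, 5.46, 2.96, 4.37; M̄R̄ = 34.3700 / 9 = 3.8189
LCL = X̄ − 3·M̄R̄/d₂ = 16.7030 − 3 × 3.8189 / 1.128 = 6.5464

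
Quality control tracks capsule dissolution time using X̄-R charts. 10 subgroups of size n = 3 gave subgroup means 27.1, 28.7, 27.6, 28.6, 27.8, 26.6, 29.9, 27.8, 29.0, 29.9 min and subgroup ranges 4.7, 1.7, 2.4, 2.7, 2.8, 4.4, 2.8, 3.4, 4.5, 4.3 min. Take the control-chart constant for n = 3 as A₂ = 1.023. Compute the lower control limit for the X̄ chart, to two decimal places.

X̄̄ = (27.1 + 28.7 + 27.6 + 28.6 + 27.8 + 26.6 + 29.9 + 27.8 + 29.0 + 29.9) / 10 = 283.0000 / 10 = 28.3000
R̄ = (4.7 + 1.7 + 2.4 + 2.7 + 2.8 + 4.4 + 2.8 + 3.4 + 4.5 + 4.3) / 10 = 33.7000 / 10 = 3.3700
LCL = X̄̄ − A₂·R̄ = 28.3000 − 1.023 × 3.3700 = 24.8525

24.85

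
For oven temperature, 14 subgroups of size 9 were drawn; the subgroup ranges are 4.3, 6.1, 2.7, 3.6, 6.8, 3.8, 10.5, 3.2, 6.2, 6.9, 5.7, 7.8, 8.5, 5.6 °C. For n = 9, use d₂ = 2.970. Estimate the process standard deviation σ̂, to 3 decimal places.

R̄ = (4.3 + 6.1 + 2.7 + 3.6 + 6.8 + 3.8 + 10.5 + 3.2 + 6.2 + 6.9 + 5.7 + 7.8 + 8.5 + 5.6) / 14 = 5.8357
σ̂ = R̄ / d₂ = 5.8357 / 2.970 = 1.9649

1.965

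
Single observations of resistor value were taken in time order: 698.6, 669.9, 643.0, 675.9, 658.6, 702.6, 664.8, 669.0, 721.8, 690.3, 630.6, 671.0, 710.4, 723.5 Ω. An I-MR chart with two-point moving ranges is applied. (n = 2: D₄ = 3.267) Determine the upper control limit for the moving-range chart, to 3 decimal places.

Moving ranges: 28.7, 26.9, 32.9, 17.3, 44.0, 37.8, 4.2, 52.8, 31.5, 59.7, 40.4, 39.4, 13.1; M̄R̄ = 428.7000 / 13 = 32.9769
UCL_MR = D₄·M̄R̄ = 3.267 × 32.9769 = 107.7356

107.736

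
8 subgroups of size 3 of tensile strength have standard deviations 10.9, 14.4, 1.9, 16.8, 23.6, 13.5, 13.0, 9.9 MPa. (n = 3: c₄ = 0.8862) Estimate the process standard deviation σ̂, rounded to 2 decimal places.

s̄ = (10.9 + 14.4 + 1.9 + 16.8 + 23.6 + 13.5 + 13.0 + 9.9) / 8 = 13.0000
σ̂ = s̄ / c₄ = 13.0000 / 0.8862 = 14.6694

14.67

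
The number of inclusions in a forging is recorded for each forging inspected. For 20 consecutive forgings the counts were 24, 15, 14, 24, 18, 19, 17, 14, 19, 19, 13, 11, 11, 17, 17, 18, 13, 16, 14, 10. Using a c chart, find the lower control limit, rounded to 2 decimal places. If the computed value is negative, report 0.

4.09

c̄ = (24 + 15 + 14 + 24 + 18 + 19 + 17 + 14 + 19 + 19 + 13 + 11 + 11 + 17 + 17 + 18 + 13 + 16 + 14 + 10) / 20 = 323 / 20 = 16.1500
LCL = c̄ − 3√c̄ = 16.1500 − 3 × 4.0187 = 4.0939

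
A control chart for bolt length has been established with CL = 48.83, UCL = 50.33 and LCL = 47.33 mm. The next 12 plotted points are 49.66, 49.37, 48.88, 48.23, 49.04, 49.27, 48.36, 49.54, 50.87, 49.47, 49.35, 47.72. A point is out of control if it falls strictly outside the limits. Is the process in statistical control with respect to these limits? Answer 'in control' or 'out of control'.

out of control

Compare each point to [47.33, 50.33]: sample 9 = 50.87 > UCL.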